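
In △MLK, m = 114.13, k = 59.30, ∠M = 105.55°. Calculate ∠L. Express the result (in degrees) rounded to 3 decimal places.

44.413

Law of sines: sin K = k·sin M/m ≈ 0.50056.
Since m ≥ k, only the acute value applies: ∠K ≈ 30.04°.
Then ∠L = 180° − ∠M − ∠K ≈ 44.41°.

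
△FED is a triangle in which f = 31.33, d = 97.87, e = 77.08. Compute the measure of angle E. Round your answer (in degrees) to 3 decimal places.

∠E ≈ 41.135°

By the law of cosines, cos E = (d² + f² − e²) / (2·d·f) ≈ 0.75316, so ∠E ≈ 41.14°.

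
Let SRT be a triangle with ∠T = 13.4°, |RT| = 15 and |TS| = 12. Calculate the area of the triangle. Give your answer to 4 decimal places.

Area = ½·|RT|·|TS|·sin T ≈ 20.857.

area ≈ 20.8573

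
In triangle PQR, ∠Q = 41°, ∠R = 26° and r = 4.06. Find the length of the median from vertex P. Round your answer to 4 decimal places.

The third angle is ∠P = 180° − ∠Q − ∠R = 113.00°.
Law of sines: p = r·sin P/sin R ≈ 8.5253.
Law of sines: q = r·sin Q/sin R ≈ 6.0761.
Median from P: ½√(2·q² + 2·r² − p²) ≈ 2.9208.

m_P ≈ 2.9208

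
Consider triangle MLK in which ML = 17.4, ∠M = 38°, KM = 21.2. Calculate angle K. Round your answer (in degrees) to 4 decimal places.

∠K ≈ 55.0444°

By the law of cosines, LK² = KM² + ML² − 2·KM·ML·cos M = 170.84, so LK ≈ 13.07.
Law of cosines again: cos K = (LK² + KM² − ML²)/(2·LK·KM) ≈ 0.57294, so ∠K ≈ 55.04°.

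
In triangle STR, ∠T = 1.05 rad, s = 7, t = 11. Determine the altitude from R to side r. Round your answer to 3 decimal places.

h_R ≈ 6.072

Law of sines: sin S = s·sin T/t ≈ 0.55200.
Since t ≥ s, only the acute value applies: ∠S ≈ 0.585 rad.
Then ∠R = π − ∠T − ∠S ≈ 1.507 rad.
Law of sines gives r = t·sin R/sin T ≈ 12.655.
Area = ½·t·s·sin R ≈ 38.421.
The altitude from R has length 2·area/r ≈ 6.072.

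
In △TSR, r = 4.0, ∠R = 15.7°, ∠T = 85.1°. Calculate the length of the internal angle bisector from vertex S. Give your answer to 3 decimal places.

The third angle is ∠S = 180° − ∠R − ∠T = 79.20°.
Law of sines: t = r·sin T/sin R ≈ 14.728.
Law of sines: s = r·sin S/sin R ≈ 14.52.
The bisector from S has length 2·r·t·cos(∠S/2)/(r+t) ≈ 4.8475.

t_S ≈ 4.848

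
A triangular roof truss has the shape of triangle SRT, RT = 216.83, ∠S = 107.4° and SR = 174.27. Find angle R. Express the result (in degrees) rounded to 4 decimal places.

∠R ≈ 22.5202°

Law of sines: sin T = SR·sin S/RT ≈ 0.76694.
Since RT ≥ SR, only the acute value applies: ∠T ≈ 50.08°.
Then ∠R = 180° − ∠S − ∠T ≈ 22.52°.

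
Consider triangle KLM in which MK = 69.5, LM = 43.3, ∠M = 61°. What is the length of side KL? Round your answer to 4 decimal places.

61.5404

By the law of cosines, KL² = LM² + MK² − 2·LM·MK·cos M = 3787.2, so KL ≈ 61.54.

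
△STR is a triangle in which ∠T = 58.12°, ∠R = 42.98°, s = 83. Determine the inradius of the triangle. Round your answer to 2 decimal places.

19.13

The third angle is ∠S = 180° − ∠T − ∠R = 78.90°.
Law of sines: t = s·sin T/sin S ≈ 71.824.
Law of sines: r = s·sin R/sin S ≈ 57.663.
Area = ½·s·t·sin R ≈ 2032.1.
Semiperimeter p = (83+71.824+57.663)/2 = 106.24.
Inradius = area/p = 2032.1/106.24 ≈ 19.126.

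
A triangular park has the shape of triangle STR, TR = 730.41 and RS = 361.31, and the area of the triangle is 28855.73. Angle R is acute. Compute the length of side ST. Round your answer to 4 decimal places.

From area = ½·TR·RS·sin R, we get sin R = 2·area/(TR·RS) ≈ 0.21868.
Taking the acute solution, ∠R ≈ 12.63°.
Law of cosines then gives ST ≈ 386.02.

386.0181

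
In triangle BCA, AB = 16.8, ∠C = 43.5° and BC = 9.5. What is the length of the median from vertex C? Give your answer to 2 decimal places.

14.99

Law of sines: sin A = BC·sin C/AB ≈ 0.38925.
Since AB ≥ BC, only the acute value applies: ∠A ≈ 22.91°.
Then ∠B = 180° − ∠C − ∠A ≈ 113.59°.
Law of sines gives CA = AB·sin B/sin C ≈ 22.366.
Median from C: ½√(2·BC² + 2·CA² − AB²) ≈ 14.99.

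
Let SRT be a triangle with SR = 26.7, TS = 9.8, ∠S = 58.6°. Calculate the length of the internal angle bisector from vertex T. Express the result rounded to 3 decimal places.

By the law of cosines, RT² = TS² + SR² − 2·TS·SR·cos S = 536.28, so RT ≈ 23.158.
Law of cosines again: cos T = (RT² + TS² − SR²)/(2·RT·TS) ≈ -0.17752, so ∠T ≈ 100.23°.
The bisector from T has length 2·RT·TS·cos(∠T/2)/(RT+TS) ≈ 8.8316.

8.832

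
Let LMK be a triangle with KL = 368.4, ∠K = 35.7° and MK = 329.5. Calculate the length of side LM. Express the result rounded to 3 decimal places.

By the law of cosines, LM² = MK² + KL² − 2·MK·KL·cos K = 47135, so LM ≈ 217.11.

217.105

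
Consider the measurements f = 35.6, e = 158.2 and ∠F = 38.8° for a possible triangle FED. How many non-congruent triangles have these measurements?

e·sin F = 158.2·sin(38.8°) ≈ 99.13.
Since f = 35.6 < 99.13 = e sin F, no triangle exists.

0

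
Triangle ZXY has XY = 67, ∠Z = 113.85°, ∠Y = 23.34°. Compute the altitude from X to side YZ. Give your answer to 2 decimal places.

h_X ≈ 26.54

The third angle is ∠X = 180° − ∠Y − ∠Z = 42.81°.
Law of sines: YZ = XY·sin X/sin Z ≈ 49.782.
Law of sines: ZX = XY·sin Y/sin Z ≈ 29.023.
Area = ½·XY·YZ·sin Y ≈ 660.72.
The altitude from X has length 2·area/YZ ≈ 26.545.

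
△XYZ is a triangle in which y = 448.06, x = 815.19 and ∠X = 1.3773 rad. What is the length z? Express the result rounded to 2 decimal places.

772.60

Law of sines: sin Y = y·sin X/x ≈ 0.53938.
Since x ≥ y, only the acute value applies: ∠Y ≈ 0.5697 rad.
Then ∠Z = π − ∠X − ∠Y ≈ 1.1946 rad.
Law of sines gives z = x·sin Z/sin X ≈ 772.6.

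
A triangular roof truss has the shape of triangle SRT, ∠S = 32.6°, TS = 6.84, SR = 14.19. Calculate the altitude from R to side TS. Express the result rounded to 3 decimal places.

By the law of cosines, RT² = TS² + SR² − 2·TS·SR·cos S = 84.606, so RT ≈ 9.1981.
Area = ½·TS·SR·sin S ≈ 26.146.
The altitude from R has length 2·area/TS ≈ 7.6452.

7.645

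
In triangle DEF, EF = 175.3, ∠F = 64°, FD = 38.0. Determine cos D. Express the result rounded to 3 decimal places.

cos D ≈ -0.239

By the law of cosines, DE² = EF² + FD² − 2·EF·FD·cos F = 26334, so DE ≈ 162.28.
Law of cosines again: cos D = (FD² + DE² − EF²)/(2·FD·DE) ≈ -0.23938, so ∠D ≈ 103.85°.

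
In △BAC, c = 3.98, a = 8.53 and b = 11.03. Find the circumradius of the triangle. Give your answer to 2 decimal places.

By the law of cosines, cos B = (a² + c² − b²) / (2·a·c) ≈ -0.48690, so ∠B ≈ 119.14°.
Circumradius = b/(2 sin B) ≈ 6.314.

6.31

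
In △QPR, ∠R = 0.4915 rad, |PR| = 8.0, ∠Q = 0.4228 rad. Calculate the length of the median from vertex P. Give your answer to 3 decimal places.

The third angle is ∠P = π − ∠R − ∠Q = 2.2273 rad.
Law of sines: |RQ| = |PR|·sin P/sin Q ≈ 15.444.
Law of sines: |QP| = |PR|·sin R/sin Q ≈ 9.2017.
Median from P: ½√(2·|QP|² + 2·|PR|² − |RQ|²) ≈ 3.8344.

3.834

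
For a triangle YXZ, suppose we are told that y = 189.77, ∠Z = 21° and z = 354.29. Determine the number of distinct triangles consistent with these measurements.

1

y·sin Z = 189.77·sin(21°) ≈ 68.01.
Since z ≥ y, exactly one triangle exists.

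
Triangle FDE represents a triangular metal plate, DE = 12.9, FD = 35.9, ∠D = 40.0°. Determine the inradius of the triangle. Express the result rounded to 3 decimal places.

3.911

By the law of cosines, EF² = FD² + DE² − 2·FD·DE·cos D = 745.69, so EF ≈ 27.307.
Area = ½·FD·DE·sin D ≈ 148.84.
Semiperimeter s = (12.9+27.307+35.9)/2 = 38.054.
Inradius = area/s = 148.84/38.054 ≈ 3.9113.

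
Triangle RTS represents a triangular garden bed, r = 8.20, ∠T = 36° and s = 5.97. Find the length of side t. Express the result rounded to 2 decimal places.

4.87

By the law of cosines, t² = s² + r² − 2·s·r·cos T = 23.672, so t ≈ 4.8654.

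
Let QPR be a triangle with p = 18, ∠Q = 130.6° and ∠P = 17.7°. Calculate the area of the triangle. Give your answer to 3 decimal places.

area ≈ 212.589

The third angle is ∠R = 180° − ∠Q − ∠P = 31.70°.
Law of sines: q = p·sin Q/sin P ≈ 44.952.
Law of sines: r = p·sin R/sin P ≈ 31.11.
Area = ½·p·q·sin R ≈ 212.59.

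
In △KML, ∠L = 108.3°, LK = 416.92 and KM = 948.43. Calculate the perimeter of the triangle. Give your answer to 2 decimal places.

perimeter ≈ 2096.32

Law of sines: sin M = LK·sin L/KM ≈ 0.41736.
Since KM ≥ LK, only the acute value applies: ∠M ≈ 24.67°.
Then ∠K = 180° − ∠L − ∠M ≈ 47.03°.
Law of sines gives ML = KM·sin K/sin L ≈ 730.97.
Semiperimeter s = (730.97+416.92+948.43)/2 = 1048.2.
Perimeter = 730.97 + 416.92 + 948.43 = 2096.3.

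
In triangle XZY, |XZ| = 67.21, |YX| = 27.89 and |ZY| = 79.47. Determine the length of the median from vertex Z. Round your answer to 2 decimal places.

Median from Z: ½√(2·|XZ|² + 2·|ZY|² − |YX|²) ≈ 72.263.

m_Z ≈ 72.26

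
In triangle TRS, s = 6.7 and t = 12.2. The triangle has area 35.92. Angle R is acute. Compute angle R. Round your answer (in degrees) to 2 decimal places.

From area = ½·s·t·sin R, we get sin R = 2·area/(s·t) ≈ 0.87888.
Taking the acute solution, ∠R ≈ 61.51°.

∠R ≈ 61.51°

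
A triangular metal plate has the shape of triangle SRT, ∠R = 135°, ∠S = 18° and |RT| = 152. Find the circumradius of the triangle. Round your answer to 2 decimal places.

The third angle is ∠T = 180° − ∠S − ∠R = 27.00°.
Law of sines: |TS| = |RT|·sin R/sin S ≈ 347.81.
Law of sines: |SR| = |RT|·sin T/sin S ≈ 223.31.
Circumradius = |RT|/(2 sin S) ≈ 245.94.

245.94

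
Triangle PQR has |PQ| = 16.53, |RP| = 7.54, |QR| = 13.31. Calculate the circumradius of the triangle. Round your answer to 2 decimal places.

By the law of cosines, cos P = (|RP|² + |PQ|² − |QR|²) / (2·|RP|·|PQ|) ≈ 0.61353, so ∠P ≈ 52.15°.
Circumradius = |QR|/(2 sin P) ≈ 8.4276.

8.43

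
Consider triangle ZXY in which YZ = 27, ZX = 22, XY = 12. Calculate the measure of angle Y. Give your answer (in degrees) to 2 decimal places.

By the law of cosines, cos Y = (XY² + YZ² − ZX²) / (2·XY·YZ) ≈ 0.60031, so ∠Y ≈ 53.11°.

∠Y ≈ 53.11°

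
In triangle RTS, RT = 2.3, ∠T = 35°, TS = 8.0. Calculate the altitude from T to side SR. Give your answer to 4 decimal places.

By the law of cosines, SR² = RT² + TS² − 2·RT·TS·cos T = 39.145, so SR ≈ 6.2566.
Area = ½·RT·TS·sin T ≈ 5.2769.
The altitude from T has length 2·area/SR ≈ 1.6868.

h_T ≈ 1.6868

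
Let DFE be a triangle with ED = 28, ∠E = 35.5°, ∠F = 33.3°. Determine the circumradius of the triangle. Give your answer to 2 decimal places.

The third angle is ∠D = 180° − ∠F − ∠E = 111.20°.
Law of sines: FE = ED·sin D/sin F ≈ 47.548.
Law of sines: DF = ED·sin E/sin F ≈ 29.616.
Circumradius = ED/(2 sin F) ≈ 25.5.

R ≈ 25.50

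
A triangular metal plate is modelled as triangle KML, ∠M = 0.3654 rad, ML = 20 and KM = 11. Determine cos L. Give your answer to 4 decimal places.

By the law of cosines, LK² = KM² + ML² − 2·KM·ML·cos M = 110.05, so LK ≈ 10.49.
Law of cosines again: cos L = (ML² + LK² − KM²)/(2·ML·LK) ≈ 0.92715, so ∠L ≈ 0.3841 rad.

cos L ≈ 0.9272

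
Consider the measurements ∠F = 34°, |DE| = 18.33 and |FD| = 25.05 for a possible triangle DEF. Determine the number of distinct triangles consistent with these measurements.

|FD|·sin F = 25.05·sin(34°) ≈ 14.01.
Since |FD| sin F < |DE| < |FD| (14.01 < 18.33 < 25.05), two triangles exist.

2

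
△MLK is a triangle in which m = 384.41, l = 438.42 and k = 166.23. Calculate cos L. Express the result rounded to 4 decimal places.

By the law of cosines, cos L = (k² + m² − l²) / (2·k·m) ≈ -0.13152, so ∠L ≈ 97.56°.

-0.1315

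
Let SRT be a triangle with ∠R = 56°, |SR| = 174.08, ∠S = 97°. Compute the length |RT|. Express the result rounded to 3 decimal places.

The third angle is ∠T = 180° − ∠S − ∠R = 27.00°.
Law of sines: |RT| = |SR|·sin S/sin T ≈ 380.59.

380.586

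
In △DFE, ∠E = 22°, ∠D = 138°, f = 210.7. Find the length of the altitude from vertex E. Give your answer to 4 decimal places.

h_E ≈ 140.9858

The third angle is ∠F = 180° − ∠E − ∠D = 20.00°.
Law of sines: d = f·sin D/sin F ≈ 412.21.
Law of sines: e = f·sin E/sin F ≈ 230.77.
Area = ½·f·d·sin E ≈ 16268.
The altitude from E has length 2·area/e ≈ 140.99.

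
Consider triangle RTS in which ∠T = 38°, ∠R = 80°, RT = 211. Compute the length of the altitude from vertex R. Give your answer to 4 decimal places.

The third angle is ∠S = 180° − ∠R − ∠T = 62.00°.
Law of sines: TS = RT·sin R/sin S ≈ 235.34.
Law of sines: SR = RT·sin T/sin S ≈ 147.13.
Area = ½·RT·TS·sin T ≈ 15286.
The altitude from R has length 2·area/TS ≈ 129.9.

129.9046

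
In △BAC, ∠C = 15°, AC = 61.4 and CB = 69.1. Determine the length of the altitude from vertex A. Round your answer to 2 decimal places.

By the law of cosines, BA² = AC² + CB² − 2·AC·CB·cos C = 348.43, so BA ≈ 18.666.
Area = ½·AC·CB·sin C ≈ 549.05.
The altitude from A has length 2·area/CB ≈ 15.891.

15.89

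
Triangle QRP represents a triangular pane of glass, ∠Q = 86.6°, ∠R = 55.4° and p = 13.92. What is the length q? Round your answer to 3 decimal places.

22.570

The third angle is ∠P = 180° − ∠Q − ∠R = 38.00°.
Law of sines: q = p·sin Q/sin P ≈ 22.57.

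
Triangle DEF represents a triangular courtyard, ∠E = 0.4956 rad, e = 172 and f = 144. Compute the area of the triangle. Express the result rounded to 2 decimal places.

Law of sines: sin F = f·sin E/e ≈ 0.39814.
Since e ≥ f, only the acute value applies: ∠F ≈ 0.4095 rad.
Then ∠D = π − ∠E − ∠F ≈ 2.2365 rad.
Law of sines gives d = e·sin D/sin E ≈ 284.45.
Area = ½·e·f·sin D ≈ 9739.8.

9739.79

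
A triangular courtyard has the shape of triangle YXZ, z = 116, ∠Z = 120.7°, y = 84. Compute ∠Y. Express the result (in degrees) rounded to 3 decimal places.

∠Y ≈ 38.510°

Law of sines: sin Y = y·sin Z/z ≈ 0.62265.
Since z ≥ y, only the acute value applies: ∠Y ≈ 38.51°.
Then ∠X = 180° − ∠Z − ∠Y ≈ 20.79°.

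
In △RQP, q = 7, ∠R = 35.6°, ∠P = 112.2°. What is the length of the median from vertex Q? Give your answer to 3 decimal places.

The third angle is ∠Q = 180° − ∠P − ∠R = 32.20°.
Law of sines: r = q·sin R/sin Q ≈ 7.6469.
Law of sines: p = q·sin P/sin Q ≈ 12.162.
Median from Q: ½√(2·p² + 2·r² − q²) ≈ 9.5368.

9.537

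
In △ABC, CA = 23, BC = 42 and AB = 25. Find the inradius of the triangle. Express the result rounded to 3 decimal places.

r ≈ 5.416

Semiperimeter s = (42 + 23 + 25)/2 = 45.
Heron's formula: area = √(45·3·22·20) ≈ 243.72.
Inradius = area/s = 243.72/45 ≈ 5.416.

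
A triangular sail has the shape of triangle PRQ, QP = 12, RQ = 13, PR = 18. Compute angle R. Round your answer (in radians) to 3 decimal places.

By the law of cosines, cos R = (PR² + RQ² − QP²) / (2·PR·RQ) ≈ 0.74573, so ∠R ≈ 0.729 rad.

∠R ≈ 0.729 rad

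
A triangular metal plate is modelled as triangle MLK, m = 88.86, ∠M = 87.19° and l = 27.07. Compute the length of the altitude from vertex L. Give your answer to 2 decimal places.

Law of sines: sin L = l·sin M/m ≈ 0.30427.
Since m ≥ l, only the acute value applies: ∠L ≈ 17.71°.
Then ∠K = 180° − ∠M − ∠L ≈ 75.10°.
Law of sines gives k = m·sin K/sin M ≈ 85.974.
Area = ½·m·l·sin K ≈ 1162.3.
The altitude from L has length 2·area/l ≈ 85.87.

85.87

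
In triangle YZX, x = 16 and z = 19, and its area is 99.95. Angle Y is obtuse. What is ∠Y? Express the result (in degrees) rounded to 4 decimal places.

∠Y ≈ 138.8855°

From area = ½·z·x·sin Y, we get sin Y = 2·area/(z·x) ≈ 0.65757.
Taking the obtuse solution, ∠Y ≈ 138.89°.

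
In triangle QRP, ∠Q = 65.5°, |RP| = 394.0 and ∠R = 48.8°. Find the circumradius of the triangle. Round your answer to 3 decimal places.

The third angle is ∠P = 180° − ∠Q − ∠R = 65.70°.
Law of sines: |PQ| = |RP|·sin R/sin Q ≈ 325.78.
Law of sines: |QR| = |RP|·sin P/sin Q ≈ 394.62.
Circumradius = |RP|/(2 sin Q) ≈ 216.49.

216.493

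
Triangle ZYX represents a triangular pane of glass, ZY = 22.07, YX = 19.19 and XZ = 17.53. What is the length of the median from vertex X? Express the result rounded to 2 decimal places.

Median from X: ½√(2·YX² + 2·XZ² − ZY²) ≈ 14.697.

m_X ≈ 14.70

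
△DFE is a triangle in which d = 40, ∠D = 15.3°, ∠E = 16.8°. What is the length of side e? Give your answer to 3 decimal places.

The third angle is ∠F = 180° − ∠E − ∠D = 147.90°.
Law of sines: e = d·sin E/sin D ≈ 43.814.

43.814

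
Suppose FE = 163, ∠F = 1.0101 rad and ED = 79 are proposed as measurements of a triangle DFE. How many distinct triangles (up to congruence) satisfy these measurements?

0

FE·sin F = 163·sin(1.0101 rad) ≈ 138.
Since ED = 79 < 138 = FE sin F, no triangle exists.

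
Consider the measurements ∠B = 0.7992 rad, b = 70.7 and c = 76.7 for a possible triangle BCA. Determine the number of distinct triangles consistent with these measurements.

c·sin B = 76.7·sin(0.7992 rad) ≈ 54.98.
Since c sin B < b < c (54.98 < 70.7 < 76.7), two triangles exist.

2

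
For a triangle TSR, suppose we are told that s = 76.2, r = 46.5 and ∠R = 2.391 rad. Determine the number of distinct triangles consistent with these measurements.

0

s·sin R = 76.2·sin(2.391 rad) ≈ 51.97.
Since ∠R is not acute, a triangle exists only if r > s; here r ≤ s, so there is no triangle.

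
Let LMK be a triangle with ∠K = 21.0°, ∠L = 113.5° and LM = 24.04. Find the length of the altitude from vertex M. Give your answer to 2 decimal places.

The third angle is ∠M = 180° − ∠K − ∠L = 45.50°.
Law of sines: MK = LM·sin L/sin K ≈ 61.518.
Law of sines: KL = LM·sin M/sin K ≈ 47.846.
Area = ½·LM·MK·sin M ≈ 527.41.
The altitude from M has length 2·area/KL ≈ 22.046.

22.05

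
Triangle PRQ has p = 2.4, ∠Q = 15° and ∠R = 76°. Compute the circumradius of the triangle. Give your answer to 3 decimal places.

The third angle is ∠P = 180° − ∠R − ∠Q = 89.00°.
Law of sines: r = p·sin R/sin P ≈ 2.3291.
Law of sines: q = p·sin Q/sin P ≈ 0.62126.
Circumradius = p/(2 sin P) ≈ 1.2002.

1.200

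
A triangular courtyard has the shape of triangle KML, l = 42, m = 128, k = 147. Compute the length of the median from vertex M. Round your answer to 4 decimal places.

m_M ≈ 87.1235

Median from M: ½√(2·l² + 2·k² − m²) ≈ 87.123.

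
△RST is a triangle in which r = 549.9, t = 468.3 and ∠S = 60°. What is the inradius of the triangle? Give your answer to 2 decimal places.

145.56

By the law of cosines, s² = t² + r² − 2·t·r·cos S = 2.6418e+05, so s ≈ 513.98.
Area = ½·t·r·sin S ≈ 1.1151e+05.
Semiperimeter p = (549.9+513.98+468.3)/2 = 766.09.
Inradius = area/p = 1.1151e+05/766.09 ≈ 145.56.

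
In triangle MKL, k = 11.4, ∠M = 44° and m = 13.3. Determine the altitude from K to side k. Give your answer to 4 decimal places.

13.1192

Law of sines: sin K = k·sin M/m ≈ 0.59542.
Since m ≥ k, only the acute value applies: ∠K ≈ 36.54°.
Then ∠L = 180° − ∠M − ∠K ≈ 99.46°.
Law of sines gives l = m·sin L/sin M ≈ 18.886.
Area = ½·m·k·sin L ≈ 74.78.
The altitude from K has length 2·area/k ≈ 13.119.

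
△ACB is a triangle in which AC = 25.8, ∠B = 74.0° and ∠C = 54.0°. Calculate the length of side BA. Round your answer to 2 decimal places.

The third angle is ∠A = 180° − ∠C − ∠B = 52.00°.
Law of sines: BA = AC·sin C/sin B ≈ 21.714.

21.71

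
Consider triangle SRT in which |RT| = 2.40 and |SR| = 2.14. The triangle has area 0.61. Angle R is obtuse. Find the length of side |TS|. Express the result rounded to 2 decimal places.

From area = ½·|SR|·|RT|·sin R, we get sin R = 2·area/(|SR|·|RT|) ≈ 0.23754.
Taking the obtuse solution, ∠R ≈ 166.26°.
Law of cosines then gives |TS| ≈ 4.5075.

4.51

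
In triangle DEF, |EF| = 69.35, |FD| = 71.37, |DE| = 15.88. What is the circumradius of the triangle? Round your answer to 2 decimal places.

R ≈ 35.69

By the law of cosines, cos D = (|FD|² + |DE|² − |EF|²) / (2·|FD|·|DE|) ≈ 0.23666, so ∠D ≈ 76.31°.
Circumradius = |EF|/(2 sin D) ≈ 35.689.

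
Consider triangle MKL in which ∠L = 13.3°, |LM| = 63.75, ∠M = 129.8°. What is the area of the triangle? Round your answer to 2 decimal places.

The third angle is ∠K = 180° − ∠L − ∠M = 36.90°.
Law of sines: |KL| = |LM|·sin M/sin K ≈ 81.573.
Law of sines: |MK| = |LM|·sin L/sin K ≈ 24.426.
Area = ½·|LM|·|KL|·sin L ≈ 598.16.

area ≈ 598.16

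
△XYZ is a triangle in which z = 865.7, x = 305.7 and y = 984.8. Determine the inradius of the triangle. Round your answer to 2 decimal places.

Semiperimeter s = (305.7 + 984.8 + 865.7)/2 = 1078.1.
Heron's formula: area = √(1078.1·772.4·93.3·212.4) ≈ 1.2846e+05.
Inradius = area/s = 1.2846e+05/1078.1 ≈ 119.15.

r ≈ 119.15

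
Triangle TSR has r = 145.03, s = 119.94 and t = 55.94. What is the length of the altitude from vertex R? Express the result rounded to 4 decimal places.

h_R ≈ 44.6435

Semiperimeter p = (55.94 + 119.94 + 145.03)/2 = 160.45.
Heron's formula: area = √(160.45·104.51·40.515·15.425) ≈ 3237.3.
The altitude from R has length 2·area/r ≈ 44.644.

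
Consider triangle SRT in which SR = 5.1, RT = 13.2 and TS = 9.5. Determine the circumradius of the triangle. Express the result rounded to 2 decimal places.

8.24

By the law of cosines, cos S = (TS² + SR² − RT²) / (2·TS·SR) ≈ -0.59835, so ∠S ≈ 126.75°.
Circumradius = RT/(2 sin S) ≈ 8.2373.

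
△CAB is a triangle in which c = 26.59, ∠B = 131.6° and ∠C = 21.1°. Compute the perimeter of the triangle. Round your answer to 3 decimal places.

The third angle is ∠A = 180° − ∠B − ∠C = 27.30°.
Law of sines: a = c·sin A/sin C ≈ 33.877.
Law of sines: b = c·sin B/sin C ≈ 55.234.
Semiperimeter s = (26.59+33.877+55.234)/2 = 57.85.
Perimeter = 26.59 + 33.877 + 55.234 = 115.7.

115.700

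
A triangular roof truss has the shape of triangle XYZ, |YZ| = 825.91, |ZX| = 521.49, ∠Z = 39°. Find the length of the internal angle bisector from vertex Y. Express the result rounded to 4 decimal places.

By the law of cosines, |XY|² = |YZ|² + |ZX|² − 2·|YZ|·|ZX|·cos Z = 2.8464e+05, so |XY| ≈ 533.52.
Law of cosines again: cos Y = (|XY|² + |YZ|² − |ZX|²)/(2·|XY|·|YZ|) ≈ 0.78842, so ∠Y ≈ 37.96°.
The bisector from Y has length 2·|XY|·|YZ|·cos(∠Y/2)/(|XY|+|YZ|) ≈ 613.02.

t_Y ≈ 613.0202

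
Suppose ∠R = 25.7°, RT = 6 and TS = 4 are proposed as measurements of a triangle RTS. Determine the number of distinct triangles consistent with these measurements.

RT·sin R = 6·sin(25.7°) ≈ 2.602.
Since RT sin R < TS < RT (2.602 < 4 < 6), two triangles exist.

2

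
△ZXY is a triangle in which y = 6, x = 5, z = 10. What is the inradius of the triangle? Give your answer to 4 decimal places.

Semiperimeter s = (10 + 5 + 6)/2 = 10.5.
Heron's formula: area = √(10.5·0.5·5.5·4.5) ≈ 11.399.
Inradius = area/s = 11.399/10.5 ≈ 1.0856.

r ≈ 1.0856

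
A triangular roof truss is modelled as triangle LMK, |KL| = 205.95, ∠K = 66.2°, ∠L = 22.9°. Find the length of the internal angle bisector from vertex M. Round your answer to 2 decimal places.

The third angle is ∠M = 180° − ∠K − ∠L = 90.90°.
Law of sines: |MK| = |KL|·sin L/sin M ≈ 80.15.
Law of sines: |LM| = |KL|·sin K/sin M ≈ 188.46.
The bisector from M has length 2·|LM|·|MK|·cos(∠M/2)/(|LM|+|MK|) ≈ 78.9.

t_M ≈ 78.90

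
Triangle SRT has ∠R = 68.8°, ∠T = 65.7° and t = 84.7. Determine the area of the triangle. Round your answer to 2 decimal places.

area ≈ 2617.19

The third angle is ∠S = 180° − ∠R − ∠T = 45.50°.
Law of sines: s = t·sin S/sin T ≈ 66.285.
Law of sines: r = t·sin R/sin T ≈ 86.644.
Area = ½·t·s·sin R ≈ 2617.2.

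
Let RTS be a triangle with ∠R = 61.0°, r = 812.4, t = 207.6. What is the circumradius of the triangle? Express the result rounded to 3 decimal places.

Law of sines: sin T = t·sin R/r ≈ 0.22350.
Since r ≥ t, only the acute value applies: ∠T ≈ 12.91°.
Then ∠S = 180° − ∠R − ∠T ≈ 106.09°.
Law of sines gives s = r·sin S/sin R ≈ 892.5.
Circumradius = r/(2 sin R) ≈ 464.43.

464.430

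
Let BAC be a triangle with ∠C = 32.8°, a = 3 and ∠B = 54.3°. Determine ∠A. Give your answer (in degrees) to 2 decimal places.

The third angle is ∠A = 180° − ∠C − ∠B = 92.90°.

92.90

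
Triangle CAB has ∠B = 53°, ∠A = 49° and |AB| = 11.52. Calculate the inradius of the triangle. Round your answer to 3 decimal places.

2.743

The third angle is ∠C = 180° − ∠A − ∠B = 78.00°.
Law of sines: |BC| = |AB|·sin A/sin C ≈ 8.8885.
Law of sines: |CA| = |AB|·sin B/sin C ≈ 9.4058.
Area = ½·|AB|·|BC|·sin B ≈ 40.888.
Semiperimeter s = (11.52+8.8885+9.4058)/2 = 14.907.
Inradius = area/s = 40.888/14.907 ≈ 2.7429.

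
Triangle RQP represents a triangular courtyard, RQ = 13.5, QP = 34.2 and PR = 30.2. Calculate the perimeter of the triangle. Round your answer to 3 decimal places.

77.900

Perimeter = 34.2 + 30.2 + 13.5 = 77.9.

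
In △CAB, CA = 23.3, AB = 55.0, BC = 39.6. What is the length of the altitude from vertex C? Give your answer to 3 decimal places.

14.574

Semiperimeter s = (55 + 39.6 + 23.3)/2 = 58.95.
Heron's formula: area = √(58.95·3.95·19.35·35.65) ≈ 400.78.
The altitude from C has length 2·area/AB ≈ 14.574.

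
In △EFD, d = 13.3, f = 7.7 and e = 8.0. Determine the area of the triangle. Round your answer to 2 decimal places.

Semiperimeter s = (8 + 7.7 + 13.3)/2 = 14.5.
Heron's formula: area = √(14.5·6.5·6.8·1.2) ≈ 27.732.

area ≈ 27.73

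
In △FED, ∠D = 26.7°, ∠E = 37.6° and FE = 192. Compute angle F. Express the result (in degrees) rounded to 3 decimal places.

The third angle is ∠F = 180° − ∠E − ∠D = 115.70°.

∠F ≈ 115.700°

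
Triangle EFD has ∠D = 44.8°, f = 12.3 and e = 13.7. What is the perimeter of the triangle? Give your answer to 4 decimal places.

35.9920

By the law of cosines, d² = e² + f² − 2·e·f·cos D = 99.84, so d ≈ 9.992.
Semiperimeter s = (13.7+12.3+9.992)/2 = 17.996.
Perimeter = 13.7 + 12.3 + 9.992 = 35.992.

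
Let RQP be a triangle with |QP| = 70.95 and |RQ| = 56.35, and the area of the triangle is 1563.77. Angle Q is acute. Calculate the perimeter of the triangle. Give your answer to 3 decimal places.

perimeter ≈ 184.117

From area = ½·|RQ|·|QP|·sin Q, we get sin Q = 2·area/(|RQ|·|QP|) ≈ 0.78227.
Taking the acute solution, ∠Q ≈ 51.47°.
Law of cosines then gives |PR| ≈ 56.817.
Perimeter = 70.95 + 56.817 + 56.35 = 184.12.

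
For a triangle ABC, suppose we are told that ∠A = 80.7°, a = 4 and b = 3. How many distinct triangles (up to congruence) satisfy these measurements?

b·sin A = 3·sin(80.7°) ≈ 2.961.
Since a ≥ b, exactly one triangle exists.

1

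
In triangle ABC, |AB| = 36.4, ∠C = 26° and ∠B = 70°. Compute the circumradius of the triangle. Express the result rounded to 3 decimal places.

41.517

The third angle is ∠A = 180° − ∠B − ∠C = 84.00°.
Law of sines: |BC| = |AB|·sin A/sin C ≈ 82.58.
Law of sines: |CA| = |AB|·sin B/sin C ≈ 78.027.
Circumradius = |AB|/(2 sin C) ≈ 41.517.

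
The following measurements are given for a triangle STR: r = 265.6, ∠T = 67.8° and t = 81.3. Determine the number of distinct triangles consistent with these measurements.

r·sin T = 265.6·sin(67.8°) ≈ 245.9.
Since t = 81.3 < 245.9 = r sin T, no triangle exists.

0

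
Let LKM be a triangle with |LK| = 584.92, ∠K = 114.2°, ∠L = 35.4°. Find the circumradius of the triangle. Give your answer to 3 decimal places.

R ≈ 577.946

The third angle is ∠M = 180° − ∠L − ∠K = 30.40°.
Law of sines: |KM| = |LK|·sin L/sin M ≈ 669.59.
Law of sines: |ML| = |LK|·sin K/sin M ≈ 1054.3.
Circumradius = |LK|/(2 sin M) ≈ 577.95.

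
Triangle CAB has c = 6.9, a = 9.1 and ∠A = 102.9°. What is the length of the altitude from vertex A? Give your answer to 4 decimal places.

Law of sines: sin C = c·sin A/a ≈ 0.73910.
Since a ≥ c, only the acute value applies: ∠C ≈ 47.66°.
Then ∠B = 180° − ∠A − ∠C ≈ 29.44°.
Law of sines gives b = a·sin B/sin A ≈ 4.5892.
Area = ½·a·c·sin B ≈ 15.433.
The altitude from A has length 2·area/a ≈ 3.3919.

h_A ≈ 3.3919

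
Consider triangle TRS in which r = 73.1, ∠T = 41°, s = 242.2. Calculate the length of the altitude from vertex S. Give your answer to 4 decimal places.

h_S ≈ 47.9579

By the law of cosines, t² = r² + s² − 2·r·s·cos T = 37280, so t ≈ 193.08.
Area = ½·r·s·sin T ≈ 5807.7.
The altitude from S has length 2·area/s ≈ 47.958.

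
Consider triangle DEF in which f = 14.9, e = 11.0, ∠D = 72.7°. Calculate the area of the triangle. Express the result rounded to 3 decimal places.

area ≈ 78.243

Area = ½·e·f·sin D ≈ 78.243.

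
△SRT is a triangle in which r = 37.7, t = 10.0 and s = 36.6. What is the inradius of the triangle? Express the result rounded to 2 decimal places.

Semiperimeter p = (36.6 + 37.7 + 10)/2 = 42.15.
Heron's formula: area = √(42.15·5.55·4.45·32.15) ≈ 182.94.
Inradius = area/p = 182.94/42.15 ≈ 4.3403.

4.34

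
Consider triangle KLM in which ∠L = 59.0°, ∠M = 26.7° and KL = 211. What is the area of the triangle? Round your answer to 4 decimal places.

area ≈ 42346.8902

The third angle is ∠K = 180° − ∠L − ∠M = 94.30°.
Law of sines: LM = KL·sin K/sin M ≈ 468.28.
Law of sines: MK = KL·sin L/sin M ≈ 402.53.
Area = ½·KL·LM·sin L ≈ 42347.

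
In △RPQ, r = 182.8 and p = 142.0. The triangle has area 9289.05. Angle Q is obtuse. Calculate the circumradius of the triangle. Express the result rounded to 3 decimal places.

From area = ½·r·p·sin Q, we get sin Q = 2·area/(r·p) ≈ 0.71571.
Taking the obtuse solution, ∠Q ≈ 2.344 rad.
Law of cosines then gives q ≈ 299.73.
Circumradius = q/(2 sin Q) ≈ 209.39.

209.393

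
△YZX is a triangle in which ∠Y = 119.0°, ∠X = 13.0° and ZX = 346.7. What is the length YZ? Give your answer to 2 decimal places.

89.17

The third angle is ∠Z = 180° − ∠X − ∠Y = 48.00°.
Law of sines: YZ = ZX·sin X/sin Y ≈ 89.171.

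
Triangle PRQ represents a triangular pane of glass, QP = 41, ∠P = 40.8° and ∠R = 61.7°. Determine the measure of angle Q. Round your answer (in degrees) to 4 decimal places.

The third angle is ∠Q = 180° − ∠P − ∠R = 77.50°.

∠Q ≈ 77.5000°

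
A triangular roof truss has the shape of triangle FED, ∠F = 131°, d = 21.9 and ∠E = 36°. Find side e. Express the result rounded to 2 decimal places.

57.22

The third angle is ∠D = 180° − ∠F − ∠E = 13.00°.
Law of sines: e = d·sin E/sin D ≈ 57.224.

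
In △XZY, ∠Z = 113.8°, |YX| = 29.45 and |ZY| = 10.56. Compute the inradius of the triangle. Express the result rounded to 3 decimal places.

Law of sines: sin X = |ZY|·sin Z/|YX| ≈ 0.32808.
Since |YX| ≥ |ZY|, only the acute value applies: ∠X ≈ 19.15°.
Then ∠Y = 180° − ∠Z − ∠X ≈ 47.05°.
Law of sines gives |XZ| = |YX|·sin Y/sin Z ≈ 23.558.
Area = ½·|YX|·|ZY|·sin Y ≈ 113.81.
Semiperimeter s = (10.56+29.45+23.558)/2 = 31.784.
Inradius = area/s = 113.81/31.784 ≈ 3.5807.

3.581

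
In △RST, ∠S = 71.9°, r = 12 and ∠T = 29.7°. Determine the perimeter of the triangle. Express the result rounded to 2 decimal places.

The third angle is ∠R = 180° − ∠S − ∠T = 78.40°.
Law of sines: s = r·sin S/sin R ≈ 11.644.
Law of sines: t = r·sin T/sin R ≈ 6.0695.
Semiperimeter p = (12+11.644+6.0695)/2 = 14.857.
Perimeter = 12 + 11.644 + 6.0695 = 29.713.

perimeter ≈ 29.71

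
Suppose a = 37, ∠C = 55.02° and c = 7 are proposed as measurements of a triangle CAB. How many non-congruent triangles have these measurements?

a·sin C = 37·sin(55.02°) ≈ 30.32.
Since c = 7 < 30.32 = a sin C, no triangle exists.

0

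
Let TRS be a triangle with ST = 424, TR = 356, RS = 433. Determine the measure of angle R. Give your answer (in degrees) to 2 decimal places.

By the law of cosines, cos R = (TR² + RS² − ST²) / (2·TR·RS) ≈ 0.43610, so ∠R ≈ 64.14°.

∠R ≈ 64.14°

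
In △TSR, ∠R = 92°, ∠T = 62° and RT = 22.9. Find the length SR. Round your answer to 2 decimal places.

46.12

The third angle is ∠S = 180° − ∠R − ∠T = 26.00°.
Law of sines: SR = RT·sin T/sin S ≈ 46.124.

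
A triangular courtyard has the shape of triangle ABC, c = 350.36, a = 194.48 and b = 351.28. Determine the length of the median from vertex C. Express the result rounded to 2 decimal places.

Median from C: ½√(2·a² + 2·b² − c²) ≈ 223.43.

m_C ≈ 223.43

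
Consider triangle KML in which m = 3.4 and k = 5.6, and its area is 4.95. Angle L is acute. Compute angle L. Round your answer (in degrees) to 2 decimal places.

∠L ≈ 31.33°

From area = ½·k·m·sin L, we get sin L = 2·area/(k·m) ≈ 0.51996.
Taking the acute solution, ∠L ≈ 31.33°.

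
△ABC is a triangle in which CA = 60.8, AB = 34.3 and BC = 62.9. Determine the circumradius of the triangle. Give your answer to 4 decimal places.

R ≈ 32.2383

By the law of cosines, cos A = (CA² + AB² − BC²) / (2·CA·AB) ≈ 0.21979, so ∠A ≈ 77.30°.
Circumradius = BC/(2 sin A) ≈ 32.238.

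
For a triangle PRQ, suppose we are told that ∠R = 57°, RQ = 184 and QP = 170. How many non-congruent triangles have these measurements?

RQ·sin R = 184·sin(57°) ≈ 154.3.
Since RQ sin R < QP < RQ (154.3 < 170 < 184), two triangles exist.

2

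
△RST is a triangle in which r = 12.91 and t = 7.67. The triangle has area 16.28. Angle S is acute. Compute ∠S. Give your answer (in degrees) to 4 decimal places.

From area = ½·t·r·sin S, we get sin S = 2·area/(t·r) ≈ 0.32882.
Taking the acute solution, ∠S ≈ 19.20°.

19.1974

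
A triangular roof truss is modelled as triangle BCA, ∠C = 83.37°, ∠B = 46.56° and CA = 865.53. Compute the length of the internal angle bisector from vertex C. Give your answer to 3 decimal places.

664.025

The third angle is ∠A = 180° − ∠B − ∠C = 50.07°.
Law of sines: AB = CA·sin C/sin B ≈ 1184.1.
Law of sines: BC = CA·sin A/sin B ≈ 914.09.
The bisector from C has length 2·BC·CA·cos(∠C/2)/(BC+CA) ≈ 664.03.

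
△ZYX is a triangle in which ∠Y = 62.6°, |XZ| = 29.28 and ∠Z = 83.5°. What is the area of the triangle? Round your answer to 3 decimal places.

area ≈ 267.562

The third angle is ∠X = 180° − ∠Z − ∠Y = 33.90°.
Law of sines: |YX| = |XZ|·sin Z/sin Y ≈ 32.768.
Law of sines: |ZY| = |XZ|·sin X/sin Y ≈ 18.394.
Area = ½·|XZ|·|YX|·sin X ≈ 267.56.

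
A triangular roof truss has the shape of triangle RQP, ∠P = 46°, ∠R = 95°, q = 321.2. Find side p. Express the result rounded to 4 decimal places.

367.1452

The third angle is ∠Q = 180° − ∠P − ∠R = 39.00°.
Law of sines: p = q·sin P/sin Q ≈ 367.15.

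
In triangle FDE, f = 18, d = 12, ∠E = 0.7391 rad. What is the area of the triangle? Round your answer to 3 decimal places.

area ≈ 72.751

Area = ½·f·d·sin E ≈ 72.751.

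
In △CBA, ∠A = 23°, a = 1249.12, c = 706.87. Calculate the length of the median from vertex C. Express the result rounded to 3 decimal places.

m_C ≈ 1549.706

Law of sines: sin C = c·sin A/a ≈ 0.22111.
Since a ≥ c, only the acute value applies: ∠C ≈ 12.77°.
Then ∠B = 180° − ∠A − ∠C ≈ 144.23°.
Law of sines gives b = a·sin B/sin A ≈ 1868.9.
Median from C: ½√(2·b² + 2·a² − c²) ≈ 1549.7.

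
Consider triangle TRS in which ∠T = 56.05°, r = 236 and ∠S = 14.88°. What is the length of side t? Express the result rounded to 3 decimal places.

207.136

The third angle is ∠R = 180° − ∠S − ∠T = 109.07°.
Law of sines: t = r·sin T/sin R ≈ 207.14.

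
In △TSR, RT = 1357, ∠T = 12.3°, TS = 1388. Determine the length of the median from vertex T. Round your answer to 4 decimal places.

By the law of cosines, SR² = RT² + TS² − 2·RT·TS·cos T = 87431, so SR ≈ 295.69.
Median from T: ½√(2·RT² + 2·TS² − SR²) ≈ 1364.6.

m_T ≈ 1364.6020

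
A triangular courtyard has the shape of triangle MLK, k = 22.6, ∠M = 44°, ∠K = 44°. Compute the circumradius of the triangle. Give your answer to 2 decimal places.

The third angle is ∠L = 180° − ∠K − ∠M = 92.00°.
Law of sines: m = k·sin M/sin K ≈ 22.6.
Law of sines: l = k·sin L/sin K ≈ 32.514.
Circumradius = k/(2 sin K) ≈ 16.267.

R ≈ 16.27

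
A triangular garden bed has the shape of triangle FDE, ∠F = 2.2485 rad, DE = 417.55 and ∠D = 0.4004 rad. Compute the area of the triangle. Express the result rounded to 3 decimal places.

The third angle is ∠E = π − ∠F − ∠D = 0.4927 rad.
Law of sines: EF = DE·sin D/sin F ≈ 208.92.
Law of sines: FD = DE·sin E/sin F ≈ 253.53.
Area = ½·DE·EF·sin E ≈ 20631.

area ≈ 20631.442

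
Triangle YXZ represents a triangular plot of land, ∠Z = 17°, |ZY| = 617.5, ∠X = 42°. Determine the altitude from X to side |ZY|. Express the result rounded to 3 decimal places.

h_X ≈ 231.274

The third angle is ∠Y = 180° − ∠X − ∠Z = 121.00°.
Law of sines: |XZ| = |ZY|·sin Y/sin X ≈ 791.03.
Law of sines: |YX| = |ZY|·sin Z/sin X ≈ 269.81.
Area = ½·|ZY|·|XZ|·sin Z ≈ 71406.
The altitude from X has length 2·area/|ZY| ≈ 231.27.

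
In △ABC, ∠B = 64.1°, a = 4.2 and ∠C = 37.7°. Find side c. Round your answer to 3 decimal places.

The third angle is ∠A = 180° − ∠B − ∠C = 78.20°.
Law of sines: c = a·sin C/sin A ≈ 2.6239.

2.624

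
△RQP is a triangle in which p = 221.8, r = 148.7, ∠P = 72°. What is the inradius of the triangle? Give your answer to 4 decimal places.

Law of sines: sin R = r·sin P/p ≈ 0.63761.
Since p ≥ r, only the acute value applies: ∠R ≈ 39.61°.
Then ∠Q = 180° − ∠P − ∠R ≈ 68.39°.
Law of sines gives q = p·sin Q/sin P ≈ 216.82.
Area = ½·p·r·sin Q ≈ 15331.
Semiperimeter s = (148.7+216.82+221.8)/2 = 293.66.
Inradius = area/s = 15331/293.66 ≈ 52.208.

52.2080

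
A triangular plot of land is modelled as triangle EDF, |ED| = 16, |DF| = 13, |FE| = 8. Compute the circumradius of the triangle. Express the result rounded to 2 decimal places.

By the law of cosines, cos E = (|FE|² + |ED|² − |DF|²) / (2·|FE|·|ED|) ≈ 0.58984, so ∠E ≈ 53.85°.
Circumradius = |DF|/(2 sin E) ≈ 8.0494.

8.05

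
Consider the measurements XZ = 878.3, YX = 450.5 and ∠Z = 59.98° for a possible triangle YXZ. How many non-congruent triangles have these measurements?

0

XZ·sin Z = 878.3·sin(59.98°) ≈ 760.5.
Since YX = 450.5 < 760.5 = XZ sin Z, no triangle exists.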